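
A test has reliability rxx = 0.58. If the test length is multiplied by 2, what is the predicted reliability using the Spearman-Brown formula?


r_new = (n * rxx) / (1 + (n-1) * rxx)
r_new = (2 * 0.58) / (1 + 1 * 0.58)
r_new = 1.16 / 1.58
r_new = 0.7342

0.7342


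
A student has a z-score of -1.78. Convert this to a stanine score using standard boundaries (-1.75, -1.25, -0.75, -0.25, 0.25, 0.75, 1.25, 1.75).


Stanine boundaries: [-1.75, -1.25, -0.75, -0.25, 0.25, 0.75, 1.25, 1.75]
z = -1.78
Check each boundary:
  z < -1.75
  z < -1.25
  z < -0.75
  z < -0.25
  z < 0.25
  z < 0.75
  z < 1.25
  z < 1.75
Highest qualifying boundary gives stanine = 1

1


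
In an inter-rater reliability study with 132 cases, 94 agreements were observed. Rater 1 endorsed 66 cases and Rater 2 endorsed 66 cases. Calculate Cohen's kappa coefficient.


P_o = 94/132 = 0.712121
P_e = (66*66 + 66*66) / 17424 = 0.5
kappa = (P_o - P_e) / (1 - P_e)
kappa = (0.712121 - 0.5) / (1 - 0.5)
kappa = 0.4242

0.4242


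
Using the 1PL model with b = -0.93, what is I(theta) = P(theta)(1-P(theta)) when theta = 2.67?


P = 1/(1+exp(-(2.67--0.93))) = 0.9734
I = P*(1-P) = 0.9734 * 0.0266
I = 0.0259

0.0259


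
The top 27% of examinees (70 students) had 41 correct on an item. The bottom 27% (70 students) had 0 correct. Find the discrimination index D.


p_upper = 41/70 = 0.5857
p_lower = 0/70 = 0.0
D = 0.5857 - 0.0 = 0.5857

0.5857


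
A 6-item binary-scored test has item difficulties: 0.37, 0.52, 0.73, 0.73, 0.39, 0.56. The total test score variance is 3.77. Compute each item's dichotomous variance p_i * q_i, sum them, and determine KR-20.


For each item, compute p_i * q_i:
  Item 1: 0.37 * 0.63 = 0.2331
  Item 2: 0.52 * 0.48 = 0.2496
  Item 3: 0.73 * 0.27 = 0.1971
  Item 4: 0.73 * 0.27 = 0.1971
  Item 5: 0.39 * 0.61 = 0.2379
  Item 6: 0.56 * 0.44 = 0.2464
Sum(p_i * q_i) = 0.2331 + 0.2496 + 0.1971 + 0.1971 + 0.2379 + 0.2464 = 1.3612
KR-20 = (k/(k-1)) * (1 - Sum(p_i*q_i) / Var_total)
= (6/5) * (1 - 1.3612/3.77)
= 1.2 * 0.6389
KR-20 = 0.7667

0.7667


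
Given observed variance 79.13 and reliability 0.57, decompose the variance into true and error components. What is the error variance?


var_true = rxx * var_obs = 0.57 * 79.13 = 45.1041
var_error = var_obs - var_true
var_error = 79.13 - 45.1041
var_error = 34.0259

34.0259


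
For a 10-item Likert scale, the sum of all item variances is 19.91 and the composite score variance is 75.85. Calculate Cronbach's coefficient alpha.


alpha = (k/(k-1)) * (1 - sum(si^2)/s_total^2)
= (10/9) * (1 - 19.91/75.85)
alpha = 0.8195

0.8195


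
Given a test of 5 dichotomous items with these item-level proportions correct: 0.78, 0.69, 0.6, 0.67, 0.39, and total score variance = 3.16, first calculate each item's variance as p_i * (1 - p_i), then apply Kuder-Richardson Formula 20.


For each item, compute p_i * q_i:
  Item 1: 0.78 * 0.22 = 0.1716
  Item 2: 0.69 * 0.31 = 0.2139
  Item 3: 0.6 * 0.4 = 0.24
  Item 4: 0.67 * 0.33 = 0.2211
  Item 5: 0.39 * 0.61 = 0.2379
Sum(p_i * q_i) = 0.1716 + 0.2139 + 0.24 + 0.2211 + 0.2379 = 1.0845
KR-20 = (k/(k-1)) * (1 - Sum(p_i*q_i) / Var_total)
= (5/4) * (1 - 1.0845/3.16)
= 1.25 * 0.6568
KR-20 = 0.821

0.821


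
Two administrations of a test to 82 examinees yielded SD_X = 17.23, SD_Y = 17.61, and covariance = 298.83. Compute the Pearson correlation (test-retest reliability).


r = cov(X,Y) / (SD_X * SD_Y)
r = 298.83 / (17.23 * 17.61)
r = 298.83 / 303.4203
r = 0.9849

0.9849


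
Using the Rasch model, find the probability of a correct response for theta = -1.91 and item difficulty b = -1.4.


theta - b = -1.91 - -1.4 = -0.51
exp(-(theta - b)) = exp(0.51) = 1.6653
P = 1 / (1 + 1.6653)
P = 0.3752

0.3752


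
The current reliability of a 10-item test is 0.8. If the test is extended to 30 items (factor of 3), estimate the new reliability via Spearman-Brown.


r_new = (n * rxx) / (1 + (n-1) * rxx)
r_new = (3 * 0.8) / (1 + 2 * 0.8)
r_new = 2.4 / 2.6
r_new = 0.9231

0.9231


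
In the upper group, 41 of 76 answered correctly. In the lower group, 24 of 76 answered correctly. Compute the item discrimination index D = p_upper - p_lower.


p_upper = 41/76 = 0.5395
p_lower = 24/76 = 0.3158
D = 0.5395 - 0.3158 = 0.2237

0.2237


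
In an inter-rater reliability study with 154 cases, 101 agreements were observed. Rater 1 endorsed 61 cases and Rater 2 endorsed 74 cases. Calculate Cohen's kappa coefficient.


P_o = 101/154 = 0.655844
P_e = (61*74 + 93*80) / 23716 = 0.504048
kappa = (P_o - P_e) / (1 - P_e)
kappa = (0.655844 - 0.504048) / (1 - 0.504048)
kappa = 0.3061

0.3061


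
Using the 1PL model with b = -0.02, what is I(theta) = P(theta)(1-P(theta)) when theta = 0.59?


P = 1/(1+exp(-(0.59--0.02))) = 0.6479
I = P*(1-P) = 0.6479 * 0.3521
I = 0.2281

0.2281


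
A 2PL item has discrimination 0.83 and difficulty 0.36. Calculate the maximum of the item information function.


For 2PL, max info at theta = b = 0.36
I_max = a^2 / 4 = 0.83^2 / 4
= 0.6889 / 4
I_max = 0.1722

0.1722


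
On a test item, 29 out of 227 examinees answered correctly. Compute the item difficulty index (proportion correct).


Item difficulty p = number correct / total examinees
p = 29 / 227
p = 0.1278

0.1278


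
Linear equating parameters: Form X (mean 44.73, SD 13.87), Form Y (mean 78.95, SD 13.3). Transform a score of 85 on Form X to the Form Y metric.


slope = SD_Y / SD_X = 13.3 / 13.87 ~ 0.9589
intercept = mean_Y - slope * mean_X = 78.95 - (13.3 / 13.87) * 44.73 ~ 36.0582
Y = slope * X + intercept. To avoid rounding drift from the rounded slope/intercept, evaluate the equivalent form Y = mean_Y + SD_Y * (X - mean_X) / SD_X at full precision:
Y = 78.95 + 13.3 * (85 - 44.73) / 13.87
Y = 78.95 + 13.3 * 40.27 / 13.87
Y = 78.95 + 535.591 / 13.87
Y = 78.95 + 38.6151
Y = 117.5651

117.5651


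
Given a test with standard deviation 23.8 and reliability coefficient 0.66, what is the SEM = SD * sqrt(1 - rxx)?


SEM = SD * sqrt(1 - rxx)
SEM = 23.8 * sqrt(1 - 0.66)
SEM = 23.8 * sqrt(0.34) = 23.8 * 0.583095
SEM = 13.8777

13.8777


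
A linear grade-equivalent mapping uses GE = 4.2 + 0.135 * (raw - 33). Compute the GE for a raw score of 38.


raw - median = 38 - 33 = 5
slope * diff = 0.135 * 5 = 0.675
GE = 4.2 + 0.675
GE = 4.875

4.875


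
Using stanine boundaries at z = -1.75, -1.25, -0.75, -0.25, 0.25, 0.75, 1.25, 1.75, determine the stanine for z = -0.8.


Stanine boundaries: [-1.75, -1.25, -0.75, -0.25, 0.25, 0.75, 1.25, 1.75]
z = -0.8
Check each boundary:
  z >= -1.75 -> could be stanine 2
  z >= -1.25 -> could be stanine 3
  z < -0.75
  z < -0.25
  z < 0.25
  z < 0.75
  z < 1.25
  z < 1.75
Highest qualifying boundary gives stanine = 3

3


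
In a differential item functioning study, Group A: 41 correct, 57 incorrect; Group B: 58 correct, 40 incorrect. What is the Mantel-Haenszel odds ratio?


Odds_A = 41/57 = 0.7193
Odds_B = 58/40 = 1.45
OR = Odds_A / Odds_B = 0.7193 / 1.45
Exactly, OR = (41 * 40) / (57 * 58) = 1640 / 3306
OR = 0.4961

0.4961


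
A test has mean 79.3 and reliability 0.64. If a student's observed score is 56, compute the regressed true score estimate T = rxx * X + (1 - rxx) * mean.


T_est = rxx * X + (1 - rxx) * mean
T_est = 0.64 * 56 + 0.36 * 79.3
T_est = 35.84 + 28.548
T_est = 64.388

64.388


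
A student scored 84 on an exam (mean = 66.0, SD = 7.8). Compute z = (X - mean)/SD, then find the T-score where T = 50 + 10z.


z = (X - mean) / SD = (84 - 66.0) / 7.8
z = 18.0 / 7.8
z = 2.3077
T-score = T = 50 + 10z
Carry z at full precision (z = 18.0 / 7.8) into the conversion:
T-score = 50 + 10 * (18.0 / 7.8) = 50 + 180 / 7.8
T-score = 50 + 23.0769
T-score = 73.0769

73.0769


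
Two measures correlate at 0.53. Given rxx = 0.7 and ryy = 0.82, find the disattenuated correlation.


r_corrected = rxy / sqrt(rxx * ryy)
= 0.53 / sqrt(0.7 * 0.82)
= 0.53 / sqrt(0.574)
= 0.53 / 0.757628
r_corrected = 0.6996

0.6996


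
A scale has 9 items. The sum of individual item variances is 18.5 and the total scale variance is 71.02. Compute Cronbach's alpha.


alpha = (k/(k-1)) * (1 - sum(si^2)/s_total^2)
= (9/8) * (1 - 18.5/71.02)
alpha = 0.8319

0.8319


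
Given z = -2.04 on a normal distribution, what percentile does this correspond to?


CDF(z) = 0.5 * (1 + erf(z/sqrt(2)))
erf(-1.4425) = -0.9586
CDF = 0.0207
Percentile rank = 0.0207 * 100 = 2.07

2.07


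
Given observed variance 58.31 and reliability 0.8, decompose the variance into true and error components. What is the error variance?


var_true = rxx * var_obs = 0.8 * 58.31 = 46.648
var_error = var_obs - var_true
var_error = 58.31 - 46.648
var_error = 11.662

11.662


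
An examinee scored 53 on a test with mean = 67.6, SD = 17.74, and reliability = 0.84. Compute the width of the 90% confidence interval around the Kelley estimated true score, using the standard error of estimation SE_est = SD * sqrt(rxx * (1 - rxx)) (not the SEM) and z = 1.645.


True score estimate = 0.84*53 + 0.16*67.6 = 55.336
SE_est = SD * sqrt(rxx * (1 - rxx)) = 17.74 * sqrt(0.84 * 0.16) = 17.74 * sqrt(0.1344) = 6.503591
CI = T_est +/- z * SE_est, so width = 2 * z * SE_est = 2 * 1.645 * 6.503591
Width = 21.3968

21.3968


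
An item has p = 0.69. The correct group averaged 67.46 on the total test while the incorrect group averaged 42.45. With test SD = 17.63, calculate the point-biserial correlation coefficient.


q = 1 - p = 0.31
rpb = ((M1 - M0) / SD) * sqrt(p * q)
rpb = ((67.46 - 42.45) / 17.63) * sqrt(0.69 * 0.31)
rpb = 0.6561

0.6561


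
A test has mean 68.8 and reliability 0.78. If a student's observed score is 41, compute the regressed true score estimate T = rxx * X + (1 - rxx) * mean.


T_est = rxx * X + (1 - rxx) * mean
T_est = 0.78 * 41 + 0.22 * 68.8
T_est = 31.98 + 15.136
T_est = 47.116

47.116


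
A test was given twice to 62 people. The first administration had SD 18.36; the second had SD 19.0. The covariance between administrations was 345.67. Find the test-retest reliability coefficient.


r = cov(X,Y) / (SD_X * SD_Y)
r = 345.67 / (18.36 * 19.0)
r = 345.67 / 348.84
r = 0.9909

0.9909


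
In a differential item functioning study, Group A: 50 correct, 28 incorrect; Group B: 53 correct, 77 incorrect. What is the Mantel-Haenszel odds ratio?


Odds_A = 50/28 = 1.7857
Odds_B = 53/77 = 0.6883
OR = Odds_A / Odds_B = 1.7857 / 0.6883
Exactly, OR = (50 * 77) / (28 * 53) = 3850 / 1484
OR = 2.5943

2.5943


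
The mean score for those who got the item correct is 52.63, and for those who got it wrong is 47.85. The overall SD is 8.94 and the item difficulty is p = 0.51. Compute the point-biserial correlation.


q = 1 - p = 0.49
rpb = ((M1 - M0) / SD) * sqrt(p * q)
rpb = ((52.63 - 47.85) / 8.94) * sqrt(0.51 * 0.49)
rpb = 0.2673

0.2673


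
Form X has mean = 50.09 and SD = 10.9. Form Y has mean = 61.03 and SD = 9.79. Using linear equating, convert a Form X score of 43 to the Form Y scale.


slope = SD_Y / SD_X = 9.79 / 10.9 ~ 0.8982
intercept = mean_Y - slope * mean_X = 61.03 - (9.79 / 10.9) * 50.09 ~ 16.0409
Y = slope * X + intercept. To avoid rounding drift from the rounded slope/intercept, evaluate the equivalent form Y = mean_Y + SD_Y * (X - mean_X) / SD_X at full precision:
Y = 61.03 + 9.79 * (43 - 50.09) / 10.9
Y = 61.03 - 9.79 * 7.09 / 10.9
Y = 61.03 - 69.4111 / 10.9
Y = 61.03 - 6.368
Y = 54.662

54.662


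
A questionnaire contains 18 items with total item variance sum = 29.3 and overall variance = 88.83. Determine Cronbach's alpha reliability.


alpha = (k/(k-1)) * (1 - sum(si^2)/s_total^2)
= (18/17) * (1 - 29.3/88.83)
alpha = 0.7096

0.7096


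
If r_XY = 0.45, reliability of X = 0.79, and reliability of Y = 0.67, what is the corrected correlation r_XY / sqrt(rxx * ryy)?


r_corrected = rxy / sqrt(rxx * ryy)
= 0.45 / sqrt(0.79 * 0.67)
= 0.45 / sqrt(0.5293)
= 0.45 / 0.72753
r_corrected = 0.6185

0.6185


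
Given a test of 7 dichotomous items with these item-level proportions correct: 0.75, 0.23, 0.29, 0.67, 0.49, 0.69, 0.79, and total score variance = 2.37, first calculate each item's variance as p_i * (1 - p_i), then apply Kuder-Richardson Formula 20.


For each item, compute p_i * q_i:
  Item 1: 0.75 * 0.25 = 0.1875
  Item 2: 0.23 * 0.77 = 0.1771
  Item 3: 0.29 * 0.71 = 0.2059
  Item 4: 0.67 * 0.33 = 0.2211
  Item 5: 0.49 * 0.51 = 0.2499
  Item 6: 0.69 * 0.31 = 0.2139
  Item 7: 0.79 * 0.21 = 0.1659
Sum(p_i * q_i) = 0.1875 + 0.1771 + 0.2059 + 0.2211 + 0.2499 + 0.2139 + 0.1659 = 1.4213
KR-20 = (k/(k-1)) * (1 - Sum(p_i*q_i) / Var_total)
= (7/6) * (1 - 1.4213/2.37)
= 1.1667 * 0.4003
KR-20 = 0.467

0.467


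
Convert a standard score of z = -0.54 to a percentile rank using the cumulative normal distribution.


CDF(z) = 0.5 * (1 + erf(z/sqrt(2)))
erf(-0.3818) = -0.4108
CDF = 0.2946
Percentile rank = 0.2946 * 100 = 29.46

29.46


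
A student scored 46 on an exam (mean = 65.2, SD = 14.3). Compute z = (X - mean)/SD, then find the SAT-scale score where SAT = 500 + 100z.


z = (X - mean) / SD = (46 - 65.2) / 14.3
z = -19.2 / 14.3
z = -1.3427
SAT-scale = SAT = 500 + 100z
Carry z at full precision (z = -19.2 / 14.3) into the conversion:
SAT-scale = 500 + 100 * (-19.2 / 14.3) = 500 + -1920 / 14.3
SAT-scale = 500 + -134.2657
SAT-scale = 365.7343

365.7343


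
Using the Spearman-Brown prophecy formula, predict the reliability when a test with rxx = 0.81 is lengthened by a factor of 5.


r_new = (n * rxx) / (1 + (n-1) * rxx)
r_new = (5 * 0.81) / (1 + 4 * 0.81)
r_new = 4.05 / 4.24
r_new = 0.9552

0.9552


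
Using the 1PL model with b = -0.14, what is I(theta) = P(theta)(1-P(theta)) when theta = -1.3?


P = 1/(1+exp(-(-1.3--0.14))) = 0.2387
I = P*(1-P) = 0.2387 * 0.7613
I = 0.1817

0.1817


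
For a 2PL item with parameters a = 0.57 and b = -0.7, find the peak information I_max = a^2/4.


For 2PL, max info at theta = b = -0.7
I_max = a^2 / 4 = 0.57^2 / 4
= 0.3249 / 4
I_max = 0.0812

0.0812


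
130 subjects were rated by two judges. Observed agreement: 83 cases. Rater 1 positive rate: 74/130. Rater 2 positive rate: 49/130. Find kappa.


P_o = 83/130 = 0.638462
P_e = (74*49 + 56*81) / 16900 = 0.482959
kappa = (P_o - P_e) / (1 - P_e)
kappa = (0.638462 - 0.482959) / (1 - 0.482959)
kappa = 0.3008

0.3008


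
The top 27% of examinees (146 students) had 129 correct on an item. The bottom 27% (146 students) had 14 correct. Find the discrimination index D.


p_upper = 129/146 = 0.8836
p_lower = 14/146 = 0.0959
D = 0.8836 - 0.0959 = 0.7877

0.7877


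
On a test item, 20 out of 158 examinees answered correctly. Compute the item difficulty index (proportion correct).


Item difficulty p = number correct / total examinees
p = 20 / 158
p = 0.1266

0.1266


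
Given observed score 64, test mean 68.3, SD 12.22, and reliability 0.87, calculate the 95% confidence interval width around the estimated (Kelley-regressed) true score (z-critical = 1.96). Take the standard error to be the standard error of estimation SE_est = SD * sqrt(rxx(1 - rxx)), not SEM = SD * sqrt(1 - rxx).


True score estimate = 0.87*64 + 0.13*68.3 = 64.559
SE_est = SD * sqrt(rxx * (1 - rxx)) = 12.22 * sqrt(0.87 * 0.13) = 12.22 * sqrt(0.1131) = 4.109628
CI = T_est +/- z * SE_est, so width = 2 * z * SE_est = 2 * 1.96 * 4.109628
Width = 16.1097

16.1097


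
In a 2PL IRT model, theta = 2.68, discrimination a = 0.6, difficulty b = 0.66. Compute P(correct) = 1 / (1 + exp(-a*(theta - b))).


a*(theta - b) = 0.6 * (2.68 - 0.66) = 1.212
exp(-1.212) = 0.2976
P = 1 / (1 + 0.2976)
P = 0.7707

0.7707


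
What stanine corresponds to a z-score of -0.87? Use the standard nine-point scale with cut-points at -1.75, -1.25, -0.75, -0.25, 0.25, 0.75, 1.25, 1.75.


Stanine boundaries: [-1.75, -1.25, -0.75, -0.25, 0.25, 0.75, 1.25, 1.75]
z = -0.87
Check each boundary:
  z >= -1.75 -> could be stanine 2
  z >= -1.25 -> could be stanine 3
  z < -0.75
  z < -0.25
  z < 0.25
  z < 0.75
  z < 1.25
  z < 1.75
Highest qualifying boundary gives stanine = 3

3


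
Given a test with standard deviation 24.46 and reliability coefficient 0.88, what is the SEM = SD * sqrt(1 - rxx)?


SEM = SD * sqrt(1 - rxx)
SEM = 24.46 * sqrt(1 - 0.88)
SEM = 24.46 * sqrt(0.12) = 24.46 * 0.34641
SEM = 8.4732

8.4732


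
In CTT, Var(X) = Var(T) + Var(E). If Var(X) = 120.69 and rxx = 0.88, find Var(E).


var_true = rxx * var_obs = 0.88 * 120.69 = 106.2072
var_error = var_obs - var_true
var_error = 120.69 - 106.2072
var_error = 14.4828

14.4828


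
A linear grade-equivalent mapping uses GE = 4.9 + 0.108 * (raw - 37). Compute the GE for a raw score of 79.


raw - median = 79 - 37 = 42
slope * diff = 0.108 * 42 = 4.536
GE = 4.9 + 4.536
GE = 9.436

9.436


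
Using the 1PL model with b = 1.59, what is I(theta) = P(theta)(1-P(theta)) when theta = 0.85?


P = 1/(1+exp(-(0.85-1.59))) = 0.323
I = P*(1-P) = 0.323 * 0.677
I = 0.2187

0.2187


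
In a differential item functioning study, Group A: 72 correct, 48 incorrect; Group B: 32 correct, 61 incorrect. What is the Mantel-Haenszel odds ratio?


Odds_A = 72/48 = 1.5
Odds_B = 32/61 = 0.5246
OR = Odds_A / Odds_B = 1.5 / 0.5246
Exactly, OR = (72 * 61) / (48 * 32) = 4392 / 1536
OR = 2.8594

2.8594


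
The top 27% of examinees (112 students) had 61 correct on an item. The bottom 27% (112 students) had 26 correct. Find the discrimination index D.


p_upper = 61/112 = 0.5446
p_lower = 26/112 = 0.2321
D = 0.5446 - 0.2321 = 0.3125

0.3125


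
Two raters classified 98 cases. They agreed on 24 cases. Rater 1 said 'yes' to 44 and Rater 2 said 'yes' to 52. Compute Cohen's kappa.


P_o = 24/98 = 0.244898
P_e = (44*52 + 54*46) / 9604 = 0.496876
kappa = (P_o - P_e) / (1 - P_e)
kappa = (0.244898 - 0.496876) / (1 - 0.496876)
kappa = -0.5008

-0.5008


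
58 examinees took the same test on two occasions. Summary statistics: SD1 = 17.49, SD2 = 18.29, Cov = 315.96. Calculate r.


r = cov(X,Y) / (SD_X * SD_Y)
r = 315.96 / (17.49 * 18.29)
r = 315.96 / 319.8921
r = 0.9877

0.9877


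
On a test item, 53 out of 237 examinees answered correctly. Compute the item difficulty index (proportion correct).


Item difficulty p = number correct / total examinees
p = 53 / 237
p = 0.2236

0.2236


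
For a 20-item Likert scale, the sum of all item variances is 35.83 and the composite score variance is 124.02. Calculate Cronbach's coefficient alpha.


alpha = (k/(k-1)) * (1 - sum(si^2)/s_total^2)
= (20/19) * (1 - 35.83/124.02)
alpha = 0.7485

0.7485


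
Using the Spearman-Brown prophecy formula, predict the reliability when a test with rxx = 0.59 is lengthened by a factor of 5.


r_new = (n * rxx) / (1 + (n-1) * rxx)
r_new = (5 * 0.59) / (1 + 4 * 0.59)
r_new = 2.95 / 3.36
r_new = 0.878

0.878


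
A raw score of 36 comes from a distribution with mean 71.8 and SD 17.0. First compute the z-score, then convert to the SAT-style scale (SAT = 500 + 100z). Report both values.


z = (X - mean) / SD = (36 - 71.8) / 17.0
z = -35.8 / 17.0
z = -2.1059
SAT-scale = SAT = 500 + 100z
Carry z at full precision (z = -35.8 / 17.0) into the conversion:
SAT-scale = 500 + 100 * (-35.8 / 17.0) = 500 + -3580 / 17.0
SAT-scale = 500 + -210.5882
SAT-scale = 289.4118

289.4118


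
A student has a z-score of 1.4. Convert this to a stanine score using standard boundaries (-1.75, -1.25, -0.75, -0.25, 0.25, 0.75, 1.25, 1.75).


Stanine boundaries: [-1.75, -1.25, -0.75, -0.25, 0.25, 0.75, 1.25, 1.75]
z = 1.4
Check each boundary:
  z >= -1.75 -> could be stanine 2
  z >= -1.25 -> could be stanine 3
  z >= -0.75 -> could be stanine 4
  z >= -0.25 -> could be stanine 5
  z >= 0.25 -> could be stanine 6
  z >= 0.75 -> could be stanine 7
  z >= 1.25 -> could be stanine 8
  z < 1.75
Highest qualifying boundary gives stanine = 8

8


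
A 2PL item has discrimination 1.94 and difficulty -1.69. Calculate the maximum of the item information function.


For 2PL, max info at theta = b = -1.69
I_max = a^2 / 4 = 1.94^2 / 4
= 3.7636 / 4
I_max = 0.9409

0.9409


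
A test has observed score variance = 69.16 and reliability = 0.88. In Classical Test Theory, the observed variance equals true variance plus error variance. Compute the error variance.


var_true = rxx * var_obs = 0.88 * 69.16 = 60.8608
var_error = var_obs - var_true
var_error = 69.16 - 60.8608
var_error = 8.2992

8.2992


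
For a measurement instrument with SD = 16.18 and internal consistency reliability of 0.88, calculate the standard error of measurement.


SEM = SD * sqrt(1 - rxx)
SEM = 16.18 * sqrt(1 - 0.88)
SEM = 16.18 * sqrt(0.12) = 16.18 * 0.34641
SEM = 5.6049

5.6049


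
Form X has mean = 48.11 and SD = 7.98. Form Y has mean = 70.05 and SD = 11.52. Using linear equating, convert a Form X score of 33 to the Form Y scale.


slope = SD_Y / SD_X = 11.52 / 7.98 ~ 1.4436
intercept = mean_Y - slope * mean_X = 70.05 - (11.52 / 7.98) * 48.11 ~ 0.598
Y = slope * X + intercept. To avoid rounding drift from the rounded slope/intercept, evaluate the equivalent form Y = mean_Y + SD_Y * (X - mean_X) / SD_X at full precision:
Y = 70.05 + 11.52 * (33 - 48.11) / 7.98
Y = 70.05 - 11.52 * 15.11 / 7.98
Y = 70.05 - 174.0672 / 7.98
Y = 70.05 - 21.8129
Y = 48.2371

48.2371


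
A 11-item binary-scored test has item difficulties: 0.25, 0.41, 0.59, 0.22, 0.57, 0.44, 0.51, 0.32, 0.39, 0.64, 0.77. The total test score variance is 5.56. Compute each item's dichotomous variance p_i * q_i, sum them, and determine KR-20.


For each item, compute p_i * q_i:
  Item 1: 0.25 * 0.75 = 0.1875
  Item 2: 0.41 * 0.59 = 0.2419
  Item 3: 0.59 * 0.41 = 0.2419
  Item 4: 0.22 * 0.78 = 0.1716
  Item 5: 0.57 * 0.43 = 0.2451
  Item 6: 0.44 * 0.56 = 0.2464
  Item 7: 0.51 * 0.49 = 0.2499
  Item 8: 0.32 * 0.68 = 0.2176
  Item 9: 0.39 * 0.61 = 0.2379
  Item 10: 0.64 * 0.36 = 0.2304
  Item 11: 0.77 * 0.23 = 0.1771
Sum(p_i * q_i) = 0.1875 + 0.2419 + 0.2419 + 0.1716 + 0.2451 + 0.2464 + 0.2499 + 0.2176 + 0.2379 + 0.2304 + 0.1771 = 2.4473
KR-20 = (k/(k-1)) * (1 - Sum(p_i*q_i) / Var_total)
= (11/10) * (1 - 2.4473/5.56)
= 1.1 * 0.5598
KR-20 = 0.6158

0.6158


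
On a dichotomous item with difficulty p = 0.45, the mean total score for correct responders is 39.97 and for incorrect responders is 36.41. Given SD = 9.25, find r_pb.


q = 1 - p = 0.55
rpb = ((M1 - M0) / SD) * sqrt(p * q)
rpb = ((39.97 - 36.41) / 9.25) * sqrt(0.45 * 0.55)
rpb = 0.1915

0.1915


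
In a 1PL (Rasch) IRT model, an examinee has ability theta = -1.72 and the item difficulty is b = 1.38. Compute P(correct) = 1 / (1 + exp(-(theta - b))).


theta - b = -1.72 - 1.38 = -3.1
exp(-(theta - b)) = exp(3.1) = 22.198
P = 1 / (1 + 22.198)
P = 0.0431

0.0431


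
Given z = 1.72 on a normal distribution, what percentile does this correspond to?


CDF(z) = 0.5 * (1 + erf(z/sqrt(2)))
erf(1.2162) = 0.9146
CDF = 0.9573
Percentile rank = 0.9573 * 100 = 95.73

95.73


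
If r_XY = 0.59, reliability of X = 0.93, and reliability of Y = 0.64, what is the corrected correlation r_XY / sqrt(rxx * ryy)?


r_corrected = rxy / sqrt(rxx * ryy)
= 0.59 / sqrt(0.93 * 0.64)
= 0.59 / sqrt(0.5952)
= 0.59 / 0.771492
r_corrected = 0.7648

0.7648


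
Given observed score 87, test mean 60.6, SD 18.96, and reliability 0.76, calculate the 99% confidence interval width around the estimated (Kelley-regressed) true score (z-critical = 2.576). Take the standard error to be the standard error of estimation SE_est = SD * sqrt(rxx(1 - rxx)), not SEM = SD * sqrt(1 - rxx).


True score estimate = 0.76*87 + 0.24*60.6 = 80.664
SE_est = SD * sqrt(rxx * (1 - rxx)) = 18.96 * sqrt(0.76 * 0.24) = 18.96 * sqrt(0.1824) = 8.097496
CI = T_est +/- z * SE_est, so width = 2 * z * SE_est = 2 * 2.576 * 8.097496
Width = 41.7183

41.7183


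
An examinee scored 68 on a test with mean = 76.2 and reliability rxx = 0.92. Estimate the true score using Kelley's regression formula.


T_est = rxx * X + (1 - rxx) * mean
T_est = 0.92 * 68 + 0.08 * 76.2
T_est = 62.56 + 6.096
T_est = 68.656

68.656


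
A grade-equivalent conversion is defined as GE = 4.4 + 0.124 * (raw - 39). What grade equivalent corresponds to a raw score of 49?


raw - median = 49 - 39 = 10
slope * diff = 0.124 * 10 = 1.24
GE = 4.4 + 1.24
GE = 5.64

5.64


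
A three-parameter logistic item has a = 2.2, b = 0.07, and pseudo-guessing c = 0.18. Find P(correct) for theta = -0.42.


logit = 2.2*(-0.42 - 0.07) = -1.078
P* = 1/(1 + exp(--1.078)) = 0.2539
P = 0.18 + (1 - 0.18) * 0.2539
P = 0.3882

0.3882


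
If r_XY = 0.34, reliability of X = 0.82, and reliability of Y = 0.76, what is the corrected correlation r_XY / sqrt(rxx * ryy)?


r_corrected = rxy / sqrt(rxx * ryy)
= 0.34 / sqrt(0.82 * 0.76)
= 0.34 / sqrt(0.6232)
= 0.34 / 0.78943
r_corrected = 0.4307

0.4307


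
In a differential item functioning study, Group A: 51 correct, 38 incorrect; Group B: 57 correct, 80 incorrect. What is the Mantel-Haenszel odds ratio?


Odds_A = 51/38 = 1.3421
Odds_B = 57/80 = 0.7125
OR = Odds_A / Odds_B = 1.3421 / 0.7125
Exactly, OR = (51 * 80) / (38 * 57) = 4080 / 2166
OR = 1.8837

1.8837


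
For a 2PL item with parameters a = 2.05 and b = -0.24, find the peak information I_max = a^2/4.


For 2PL, max info at theta = b = -0.24
I_max = a^2 / 4 = 2.05^2 / 4
= 4.2025 / 4
I_max = 1.0506

1.0506


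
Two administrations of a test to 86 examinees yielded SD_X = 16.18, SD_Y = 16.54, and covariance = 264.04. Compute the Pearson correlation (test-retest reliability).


r = cov(X,Y) / (SD_X * SD_Y)
r = 264.04 / (16.18 * 16.54)
r = 264.04 / 267.6172
r = 0.9866

0.9866


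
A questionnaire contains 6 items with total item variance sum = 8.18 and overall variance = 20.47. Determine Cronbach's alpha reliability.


alpha = (k/(k-1)) * (1 - sum(si^2)/s_total^2)
= (6/5) * (1 - 8.18/20.47)
alpha = 0.7205

0.7205


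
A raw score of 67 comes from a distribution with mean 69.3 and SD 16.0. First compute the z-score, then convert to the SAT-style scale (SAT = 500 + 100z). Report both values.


z = (X - mean) / SD = (67 - 69.3) / 16.0
z = -2.3 / 16.0
z = -0.1437
SAT-scale = SAT = 500 + 100z
Carry z at full precision (z = -2.3 / 16.0) into the conversion:
SAT-scale = 500 + 100 * (-2.3 / 16.0) = 500 + -230 / 16.0
SAT-scale = 500 + -14.375
SAT-scale = 485.625

485.625


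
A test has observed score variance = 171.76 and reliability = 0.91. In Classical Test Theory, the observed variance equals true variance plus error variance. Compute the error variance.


var_true = rxx * var_obs = 0.91 * 171.76 = 156.3016
var_error = var_obs - var_true
var_error = 171.76 - 156.3016
var_error = 15.4584

15.4584


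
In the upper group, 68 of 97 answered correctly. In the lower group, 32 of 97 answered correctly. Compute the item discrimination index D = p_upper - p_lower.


p_upper = 68/97 = 0.701
p_lower = 32/97 = 0.3299
D = 0.701 - 0.3299 = 0.3711

0.3711


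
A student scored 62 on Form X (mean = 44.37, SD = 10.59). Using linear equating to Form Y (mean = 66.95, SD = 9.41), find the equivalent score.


slope = SD_Y / SD_X = 9.41 / 10.59 ~ 0.8886
intercept = mean_Y - slope * mean_X = 66.95 - (9.41 / 10.59) * 44.37 ~ 27.524
Y = slope * X + intercept. To avoid rounding drift from the rounded slope/intercept, evaluate the equivalent form Y = mean_Y + SD_Y * (X - mean_X) / SD_X at full precision:
Y = 66.95 + 9.41 * (62 - 44.37) / 10.59
Y = 66.95 + 9.41 * 17.63 / 10.59
Y = 66.95 + 165.8983 / 10.59
Y = 66.95 + 15.6656
Y = 82.6156

82.6156


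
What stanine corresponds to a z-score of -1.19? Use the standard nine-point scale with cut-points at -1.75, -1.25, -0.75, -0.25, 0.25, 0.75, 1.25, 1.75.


Stanine boundaries: [-1.75, -1.25, -0.75, -0.25, 0.25, 0.75, 1.25, 1.75]
z = -1.19
Check each boundary:
  z >= -1.75 -> could be stanine 2
  z >= -1.25 -> could be stanine 3
  z < -0.75
  z < -0.25
  z < 0.25
  z < 0.75
  z < 1.25
  z < 1.75
Highest qualifying boundary gives stanine = 3

3


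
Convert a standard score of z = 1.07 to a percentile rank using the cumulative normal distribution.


CDF(z) = 0.5 * (1 + erf(z/sqrt(2)))
erf(0.7566) = 0.7154
CDF = 0.8577
Percentile rank = 0.8577 * 100 = 85.77

85.77


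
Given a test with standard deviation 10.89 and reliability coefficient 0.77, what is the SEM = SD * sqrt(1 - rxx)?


SEM = SD * sqrt(1 - rxx)
SEM = 10.89 * sqrt(1 - 0.77)
SEM = 10.89 * sqrt(0.23) = 10.89 * 0.479583
SEM = 5.2227

5.2227


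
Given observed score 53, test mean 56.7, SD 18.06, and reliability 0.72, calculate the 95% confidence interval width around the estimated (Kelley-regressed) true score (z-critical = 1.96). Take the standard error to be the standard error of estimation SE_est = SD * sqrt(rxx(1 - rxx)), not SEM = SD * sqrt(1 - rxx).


True score estimate = 0.72*53 + 0.28*56.7 = 54.036
SE_est = SD * sqrt(rxx * (1 - rxx)) = 18.06 * sqrt(0.72 * 0.28) = 18.06 * sqrt(0.2016) = 8.10892
CI = T_est +/- z * SE_est, so width = 2 * z * SE_est = 2 * 1.96 * 8.10892
Width = 31.787

31.787


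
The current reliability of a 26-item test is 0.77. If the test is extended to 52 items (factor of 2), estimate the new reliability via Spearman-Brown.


r_new = (n * rxx) / (1 + (n-1) * rxx)
r_new = (2 * 0.77) / (1 + 1 * 0.77)
r_new = 1.54 / 1.77
r_new = 0.8701

0.8701


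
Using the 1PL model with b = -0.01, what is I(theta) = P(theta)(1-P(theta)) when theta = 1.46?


P = 1/(1+exp(-(1.46--0.01))) = 0.8131
I = P*(1-P) = 0.8131 * 0.1869
I = 0.152

0.152


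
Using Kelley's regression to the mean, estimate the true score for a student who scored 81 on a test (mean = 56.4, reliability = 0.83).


T_est = rxx * X + (1 - rxx) * mean
T_est = 0.83 * 81 + 0.17 * 56.4
T_est = 67.23 + 9.588
T_est = 76.818

76.818


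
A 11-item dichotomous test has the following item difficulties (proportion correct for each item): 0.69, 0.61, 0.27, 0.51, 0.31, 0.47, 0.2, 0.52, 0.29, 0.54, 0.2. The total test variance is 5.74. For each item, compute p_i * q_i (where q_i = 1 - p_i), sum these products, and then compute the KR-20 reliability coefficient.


For each item, compute p_i * q_i:
  Item 1: 0.69 * 0.31 = 0.2139
  Item 2: 0.61 * 0.39 = 0.2379
  Item 3: 0.27 * 0.73 = 0.1971
  Item 4: 0.51 * 0.49 = 0.2499
  Item 5: 0.31 * 0.69 = 0.2139
  Item 6: 0.47 * 0.53 = 0.2491
  Item 7: 0.2 * 0.8 = 0.16
  Item 8: 0.52 * 0.48 = 0.2496
  Item 9: 0.29 * 0.71 = 0.2059
  Item 10: 0.54 * 0.46 = 0.2484
  Item 11: 0.2 * 0.8 = 0.16
Sum(p_i * q_i) = 0.2139 + 0.2379 + 0.1971 + 0.2499 + 0.2139 + 0.2491 + 0.16 + 0.2496 + 0.2059 + 0.2484 + 0.16 = 2.3857
KR-20 = (k/(k-1)) * (1 - Sum(p_i*q_i) / Var_total)
= (11/10) * (1 - 2.3857/5.74)
= 1.1 * 0.5844
KR-20 = 0.6428

0.6428


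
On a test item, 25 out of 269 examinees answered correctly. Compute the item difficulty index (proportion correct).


Item difficulty p = number correct / total examinees
p = 25 / 269
p = 0.0929

0.0929


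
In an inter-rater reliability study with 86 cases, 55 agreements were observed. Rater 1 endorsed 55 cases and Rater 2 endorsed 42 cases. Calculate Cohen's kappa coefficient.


P_o = 55/86 = 0.639535
P_e = (55*42 + 31*44) / 7396 = 0.496755
kappa = (P_o - P_e) / (1 - P_e)
kappa = (0.639535 - 0.496755) / (1 - 0.496755)
kappa = 0.2837

0.2837


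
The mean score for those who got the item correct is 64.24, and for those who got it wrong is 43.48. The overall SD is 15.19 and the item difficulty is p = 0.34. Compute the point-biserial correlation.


q = 1 - p = 0.66
rpb = ((M1 - M0) / SD) * sqrt(p * q)
rpb = ((64.24 - 43.48) / 15.19) * sqrt(0.34 * 0.66)
rpb = 0.6474

0.6474


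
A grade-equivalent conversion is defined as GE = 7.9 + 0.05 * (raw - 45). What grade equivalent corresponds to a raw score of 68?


raw - median = 68 - 45 = 23
slope * diff = 0.05 * 23 = 1.15
GE = 7.9 + 1.15
GE = 9.05

9.05


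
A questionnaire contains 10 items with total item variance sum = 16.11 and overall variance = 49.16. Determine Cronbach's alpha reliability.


alpha = (k/(k-1)) * (1 - sum(si^2)/s_total^2)
= (10/9) * (1 - 16.11/49.16)
alpha = 0.747

0.747


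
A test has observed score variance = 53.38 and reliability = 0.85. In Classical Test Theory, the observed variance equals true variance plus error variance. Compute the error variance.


var_true = rxx * var_obs = 0.85 * 53.38 = 45.373
var_error = var_obs - var_true
var_error = 53.38 - 45.373
var_error = 8.007

8.007


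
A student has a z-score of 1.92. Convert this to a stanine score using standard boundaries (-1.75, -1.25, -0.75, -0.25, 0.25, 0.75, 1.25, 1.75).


Stanine boundaries: [-1.75, -1.25, -0.75, -0.25, 0.25, 0.75, 1.25, 1.75]
z = 1.92
Check each boundary:
  z >= -1.75 -> could be stanine 2
  z >= -1.25 -> could be stanine 3
  z >= -0.75 -> could be stanine 4
  z >= -0.25 -> could be stanine 5
  z >= 0.25 -> could be stanine 6
  z >= 0.75 -> could be stanine 7
  z >= 1.25 -> could be stanine 8
  z >= 1.75 -> could be stanine 9
Highest qualifying boundary gives stanine = 9

9


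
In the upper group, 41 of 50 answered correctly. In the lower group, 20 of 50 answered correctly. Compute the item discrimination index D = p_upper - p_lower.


p_upper = 41/50 = 0.82
p_lower = 20/50 = 0.4
D = 0.82 - 0.4 = 0.42

0.42


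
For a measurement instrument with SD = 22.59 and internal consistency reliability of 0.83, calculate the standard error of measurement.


SEM = SD * sqrt(1 - rxx)
SEM = 22.59 * sqrt(1 - 0.83)
SEM = 22.59 * sqrt(0.17) = 22.59 * 0.412311
SEM = 9.3141

9.3141


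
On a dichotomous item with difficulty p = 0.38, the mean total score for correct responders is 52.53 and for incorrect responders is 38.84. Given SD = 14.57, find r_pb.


q = 1 - p = 0.62
rpb = ((M1 - M0) / SD) * sqrt(p * q)
rpb = ((52.53 - 38.84) / 14.57) * sqrt(0.38 * 0.62)
rpb = 0.4561

0.4561


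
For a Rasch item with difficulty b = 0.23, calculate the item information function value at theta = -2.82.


P = 1/(1+exp(-(-2.82-0.23))) = 0.0452
I = P*(1-P) = 0.0452 * 0.9548
I = 0.0432

0.0432


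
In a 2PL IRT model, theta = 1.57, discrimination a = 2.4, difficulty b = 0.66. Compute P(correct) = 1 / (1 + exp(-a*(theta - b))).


a*(theta - b) = 2.4 * (1.57 - 0.66) = 2.184
exp(-2.184) = 0.1126
P = 1 / (1 + 0.1126)
P = 0.8988

0.8988


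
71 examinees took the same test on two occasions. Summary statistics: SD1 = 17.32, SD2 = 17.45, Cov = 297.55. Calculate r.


r = cov(X,Y) / (SD_X * SD_Y)
r = 297.55 / (17.32 * 17.45)
r = 297.55 / 302.234
r = 0.9845

0.9845


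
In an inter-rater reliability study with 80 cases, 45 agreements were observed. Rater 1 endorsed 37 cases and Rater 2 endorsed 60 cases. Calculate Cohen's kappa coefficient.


P_o = 45/80 = 0.5625
P_e = (37*60 + 43*20) / 6400 = 0.48125
kappa = (P_o - P_e) / (1 - P_e)
kappa = (0.5625 - 0.48125) / (1 - 0.48125)
kappa = 0.1566

0.1566


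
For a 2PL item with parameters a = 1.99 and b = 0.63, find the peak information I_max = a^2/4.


For 2PL, max info at theta = b = 0.63
I_max = a^2 / 4 = 1.99^2 / 4
= 3.9601 / 4
I_max = 0.99

0.99


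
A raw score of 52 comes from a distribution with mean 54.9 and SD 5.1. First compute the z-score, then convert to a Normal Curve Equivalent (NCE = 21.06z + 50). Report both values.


z = (X - mean) / SD = (52 - 54.9) / 5.1
z = -2.9 / 5.1
z = -0.5686
NCE = NCE = 21.06z + 50
Carry z at full precision (z = -2.9 / 5.1) into the conversion:
NCE = 21.06 * (-2.9 / 5.1) + 50 = -61.074 / 5.1 + 50
NCE = -11.9753 + 50
NCE = 38.0247

38.0247


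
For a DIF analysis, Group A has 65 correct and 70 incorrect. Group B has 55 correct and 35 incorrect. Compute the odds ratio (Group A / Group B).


Odds_A = 65/70 = 0.9286
Odds_B = 55/35 = 1.5714
OR = Odds_A / Odds_B = 0.9286 / 1.5714
Exactly, OR = (65 * 35) / (70 * 55) = 2275 / 3850
OR = 0.5909

0.5909


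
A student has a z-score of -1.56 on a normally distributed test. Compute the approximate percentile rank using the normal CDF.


CDF(z) = 0.5 * (1 + erf(z/sqrt(2)))
erf(-1.1031) = -0.8812
CDF = 0.0594
Percentile rank = 0.0594 * 100 = 5.94

5.94


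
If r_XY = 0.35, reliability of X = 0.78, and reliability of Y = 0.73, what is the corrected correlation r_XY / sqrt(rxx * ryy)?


r_corrected = rxy / sqrt(rxx * ryy)
= 0.35 / sqrt(0.78 * 0.73)
= 0.35 / sqrt(0.5694)
= 0.35 / 0.754586
r_corrected = 0.4638

0.4638


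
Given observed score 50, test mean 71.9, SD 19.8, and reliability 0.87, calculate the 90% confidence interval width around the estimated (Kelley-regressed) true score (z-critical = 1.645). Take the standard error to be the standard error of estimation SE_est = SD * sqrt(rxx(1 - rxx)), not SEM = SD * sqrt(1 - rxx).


True score estimate = 0.87*50 + 0.13*71.9 = 52.847
SE_est = SD * sqrt(rxx * (1 - rxx)) = 19.8 * sqrt(0.87 * 0.13) = 19.8 * sqrt(0.1131) = 6.658808
CI = T_est +/- z * SE_est, so width = 2 * z * SE_est = 2 * 1.645 * 6.658808
Width = 21.9075

21.9075


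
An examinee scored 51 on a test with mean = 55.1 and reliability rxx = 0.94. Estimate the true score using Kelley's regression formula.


T_est = rxx * X + (1 - rxx) * mean
T_est = 0.94 * 51 + 0.06 * 55.1
T_est = 47.94 + 3.306
T_est = 51.246

51.246


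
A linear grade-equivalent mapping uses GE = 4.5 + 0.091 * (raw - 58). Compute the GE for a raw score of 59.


raw - median = 59 - 58 = 1
slope * diff = 0.091 * 1 = 0.091
GE = 4.5 + 0.091
GE = 4.591

4.591


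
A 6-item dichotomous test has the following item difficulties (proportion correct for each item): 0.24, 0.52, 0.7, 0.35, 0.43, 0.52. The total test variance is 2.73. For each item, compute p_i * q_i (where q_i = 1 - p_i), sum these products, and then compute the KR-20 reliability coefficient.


For each item, compute p_i * q_i:
  Item 1: 0.24 * 0.76 = 0.1824
  Item 2: 0.52 * 0.48 = 0.2496
  Item 3: 0.7 * 0.3 = 0.21
  Item 4: 0.35 * 0.65 = 0.2275
  Item 5: 0.43 * 0.57 = 0.2451
  Item 6: 0.52 * 0.48 = 0.2496
Sum(p_i * q_i) = 0.1824 + 0.2496 + 0.21 + 0.2275 + 0.2451 + 0.2496 = 1.3642
KR-20 = (k/(k-1)) * (1 - Sum(p_i*q_i) / Var_total)
= (6/5) * (1 - 1.3642/2.73)
= 1.2 * 0.5003
KR-20 = 0.6004

0.6004


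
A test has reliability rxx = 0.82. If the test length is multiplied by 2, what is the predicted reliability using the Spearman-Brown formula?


r_new = (n * rxx) / (1 + (n-1) * rxx)
r_new = (2 * 0.82) / (1 + 1 * 0.82)
r_new = 1.64 / 1.82
r_new = 0.9011

0.9011


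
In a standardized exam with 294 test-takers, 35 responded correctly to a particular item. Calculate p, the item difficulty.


Item difficulty p = number correct / total examinees
p = 35 / 294
p = 0.119

0.119


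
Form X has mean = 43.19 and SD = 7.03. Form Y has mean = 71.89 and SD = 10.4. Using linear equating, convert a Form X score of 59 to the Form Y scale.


slope = SD_Y / SD_X = 10.4 / 7.03 ~ 1.4794
intercept = mean_Y - slope * mean_X = 71.89 - (10.4 / 7.03) * 43.19 ~ 7.9958
Y = slope * X + intercept. To avoid rounding drift from the rounded slope/intercept, evaluate the equivalent form Y = mean_Y + SD_Y * (X - mean_X) / SD_X at full precision:
Y = 71.89 + 10.4 * (59 - 43.19) / 7.03
Y = 71.89 + 10.4 * 15.81 / 7.03
Y = 71.89 + 164.424 / 7.03
Y = 71.89 + 23.3889
Y = 95.2789

95.2789


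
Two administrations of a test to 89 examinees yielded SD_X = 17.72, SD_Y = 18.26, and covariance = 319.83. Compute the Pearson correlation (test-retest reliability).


r = cov(X,Y) / (SD_X * SD_Y)
r = 319.83 / (17.72 * 18.26)
r = 319.83 / 323.5672
r = 0.9885

0.9885


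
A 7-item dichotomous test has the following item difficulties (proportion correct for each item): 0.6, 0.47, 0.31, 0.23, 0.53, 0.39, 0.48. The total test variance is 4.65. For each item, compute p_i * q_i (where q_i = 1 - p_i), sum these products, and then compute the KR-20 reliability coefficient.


For each item, compute p_i * q_i:
  Item 1: 0.6 * 0.4 = 0.24
  Item 2: 0.47 * 0.53 = 0.2491
  Item 3: 0.31 * 0.69 = 0.2139
  Item 4: 0.23 * 0.77 = 0.1771
  Item 5: 0.53 * 0.47 = 0.2491
  Item 6: 0.39 * 0.61 = 0.2379
  Item 7: 0.48 * 0.52 = 0.2496
Sum(p_i * q_i) = 0.24 + 0.2491 + 0.2139 + 0.1771 + 0.2491 + 0.2379 + 0.2496 = 1.6167
KR-20 = (k/(k-1)) * (1 - Sum(p_i*q_i) / Var_total)
= (7/6) * (1 - 1.6167/4.65)
= 1.1667 * 0.6523
KR-20 = 0.761

0.761
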